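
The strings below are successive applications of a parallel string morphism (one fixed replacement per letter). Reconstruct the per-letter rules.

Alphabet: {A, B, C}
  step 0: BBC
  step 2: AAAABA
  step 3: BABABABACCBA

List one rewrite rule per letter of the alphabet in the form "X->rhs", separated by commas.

A->BA, B->CC, C->A

  step 2 ⇒ step 3: AAAABA ⇒ BA·BA·BA·BA·CC·BA
    A ↦ BA
    B ↦ CC
    C ↦ A  (constrained at step 0)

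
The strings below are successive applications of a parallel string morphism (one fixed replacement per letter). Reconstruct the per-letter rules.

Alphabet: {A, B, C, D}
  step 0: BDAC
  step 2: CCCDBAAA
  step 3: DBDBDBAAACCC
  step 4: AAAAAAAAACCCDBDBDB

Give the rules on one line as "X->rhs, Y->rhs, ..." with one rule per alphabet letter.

A->C, B->A, C->DB, D->AA

  step 3 ⇒ step 4: DBDBDBAAACCC ⇒ AA·A·AA·A·AA·A·C·C·C·DB·DB·DB
    A ↦ C
    B ↦ A
    C ↦ DB
    D ↦ AA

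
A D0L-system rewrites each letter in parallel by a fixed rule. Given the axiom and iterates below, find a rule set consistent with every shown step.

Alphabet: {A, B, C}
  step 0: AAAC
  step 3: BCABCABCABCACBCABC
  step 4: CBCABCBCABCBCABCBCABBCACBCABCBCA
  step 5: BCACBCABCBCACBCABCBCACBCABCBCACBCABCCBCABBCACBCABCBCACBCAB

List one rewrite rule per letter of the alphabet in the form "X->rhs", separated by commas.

  step 4 ⇒ step 5: CBCABCBCABCBCABCBCABBCACBCABCBCA ⇒ BCA·C·BCA·B·C·BCA·C·BCA·B·C·BCA·C·BCA·B·C·BCA·C·BCA·B·C·C·BCA·B·BCA·C·BCA·B·C·BCA·C·BCA·B
    A ↦ B
    B ↦ C
    C ↦ BCA

A->B, B->C, C->BCA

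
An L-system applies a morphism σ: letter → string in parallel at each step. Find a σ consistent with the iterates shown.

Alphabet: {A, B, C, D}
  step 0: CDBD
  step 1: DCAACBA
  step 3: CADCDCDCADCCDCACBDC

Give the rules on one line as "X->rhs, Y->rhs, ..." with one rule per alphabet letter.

  step 0 ⇒ step 1: CDBD ⇒ DC·A·ACB·A
    B ↦ ACB
    C ↦ DC
    D ↦ A
    A ↦ C  (constrained at step 1)

A->C, B->ACB, C->DC, D->A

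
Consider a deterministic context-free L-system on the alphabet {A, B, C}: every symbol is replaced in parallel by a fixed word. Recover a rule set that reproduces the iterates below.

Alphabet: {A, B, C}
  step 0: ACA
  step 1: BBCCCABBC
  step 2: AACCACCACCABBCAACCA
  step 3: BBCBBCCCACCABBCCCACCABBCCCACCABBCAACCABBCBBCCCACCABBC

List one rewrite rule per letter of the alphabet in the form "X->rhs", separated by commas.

A->BBC, B->A, C->CCA

  step 2 ⇒ step 3: AACCACCACCABBCAACCA ⇒ BBC·BBC·CCA·CCA·BBC·CCA·CCA·BBC·CCA·CCA·BBC·A·A·CCA·BBC·BBC·CCA·CCA·BBC
    A ↦ BBC
    B ↦ A
    C ↦ CCA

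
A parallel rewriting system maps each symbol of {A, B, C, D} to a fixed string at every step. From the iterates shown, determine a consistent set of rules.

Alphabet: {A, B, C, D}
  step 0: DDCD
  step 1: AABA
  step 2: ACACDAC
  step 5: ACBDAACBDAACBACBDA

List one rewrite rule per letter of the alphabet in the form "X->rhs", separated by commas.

  step 1 ⇒ step 2: AABA ⇒ AC·AC·D·AC
    A ↦ AC
    B ↦ D
  step 0 ⇒ step 1: DDCD ⇒ A·A·B·A
    C ↦ B
  step 0 ⇒ step 1: DDCD ⇒ A·A·B·A
    D ↦ A

A->AC, B->D, C->B, D->A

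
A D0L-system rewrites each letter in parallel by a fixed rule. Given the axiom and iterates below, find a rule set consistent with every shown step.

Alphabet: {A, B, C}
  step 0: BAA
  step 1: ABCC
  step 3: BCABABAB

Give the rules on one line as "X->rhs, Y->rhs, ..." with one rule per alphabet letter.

  step 0 ⇒ step 1: BAA ⇒ AB·C·C
    A ↦ C
    B ↦ AB
    C ↦ B  (constrained at step 1)

A->C, B->AB, C->B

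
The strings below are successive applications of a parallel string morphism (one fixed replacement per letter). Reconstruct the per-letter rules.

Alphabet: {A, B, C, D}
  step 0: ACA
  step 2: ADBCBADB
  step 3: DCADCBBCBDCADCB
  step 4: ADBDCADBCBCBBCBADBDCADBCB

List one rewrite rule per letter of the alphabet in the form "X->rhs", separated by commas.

  step 3 ⇒ step 4: DCADCBBCBDCADCB ⇒ AD·B·DC·AD·B·CB·CB·B·CB·AD·B·DC·AD·B·CB
    A ↦ DC
    B ↦ CB
    C ↦ B
    D ↦ AD

A->DC, B->CB, C->B, D->AD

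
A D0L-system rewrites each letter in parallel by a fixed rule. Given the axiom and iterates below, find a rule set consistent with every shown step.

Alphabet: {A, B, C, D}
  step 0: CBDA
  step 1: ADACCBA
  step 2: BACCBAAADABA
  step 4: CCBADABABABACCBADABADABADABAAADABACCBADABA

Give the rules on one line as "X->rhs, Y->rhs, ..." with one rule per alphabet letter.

A->BA, B->DA, C->A, D->CC

  step 1 ⇒ step 2: ADACCBA ⇒ BA·CC·BA·A·A·DA·BA
    A ↦ BA
    B ↦ DA
    C ↦ A
    D ↦ CC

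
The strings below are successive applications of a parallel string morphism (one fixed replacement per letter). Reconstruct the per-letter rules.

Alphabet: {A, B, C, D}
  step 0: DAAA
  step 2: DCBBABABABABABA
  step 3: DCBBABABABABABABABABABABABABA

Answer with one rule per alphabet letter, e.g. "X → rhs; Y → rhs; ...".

  step 2 ⇒ step 3: DCBBABABABABABA ⇒ DC·B·BA·BA·BA·BA·BA·BA·BA·BA·BA·BA·BA·BA·BA
    A ↦ BA
    B ↦ BA
    C ↦ B
    D ↦ DC

A->BA, B->BA, C->B, D->DC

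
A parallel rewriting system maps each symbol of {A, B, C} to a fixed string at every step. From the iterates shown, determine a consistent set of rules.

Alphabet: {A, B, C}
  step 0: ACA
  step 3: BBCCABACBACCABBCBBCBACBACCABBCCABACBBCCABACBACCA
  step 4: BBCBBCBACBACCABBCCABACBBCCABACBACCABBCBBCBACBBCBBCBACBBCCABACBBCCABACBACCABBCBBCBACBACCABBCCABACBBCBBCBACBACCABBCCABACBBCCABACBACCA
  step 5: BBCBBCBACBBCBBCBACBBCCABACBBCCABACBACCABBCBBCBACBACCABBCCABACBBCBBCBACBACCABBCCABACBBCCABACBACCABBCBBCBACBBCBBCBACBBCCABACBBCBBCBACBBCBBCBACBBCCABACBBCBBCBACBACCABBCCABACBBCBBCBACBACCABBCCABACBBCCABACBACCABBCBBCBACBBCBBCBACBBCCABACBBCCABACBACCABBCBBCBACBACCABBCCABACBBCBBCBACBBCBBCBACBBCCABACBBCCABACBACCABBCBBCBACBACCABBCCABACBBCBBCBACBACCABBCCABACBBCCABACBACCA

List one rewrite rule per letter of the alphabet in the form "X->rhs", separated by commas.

A->CA, B->BBC, C->BAC

  step 4 ⇒ step 5: BBCBBCBACBACCABBCCABACBBCCABACBACCABBCBBCBACBBCBBCBACBBCCABACBBCCABACBACCABBCBBCBACBACCABBCCABACBBCBBCBACBACCABBCCABACBBCCABACBACCA ⇒ BBC·BBC·BAC·BBC·BBC·BAC·BBC·CA·BAC·BBC·CA·BAC·BAC·CA·BBC·BBC·BAC·BAC·CA·BBC·CA·BAC·BBC·BBC·BAC·BAC·CA·BBC·CA·BAC·BBC·CA·BAC·BAC·CA·BBC·BBC·BAC·BBC·BBC·BAC·BBC·CA·BAC·BBC·BBC·BAC·BBC·BBC·BAC·BBC·CA·BAC·BBC·BBC·BAC·BAC·CA·BBC·CA·BAC·BBC·BBC·BAC·BAC·CA·BBC·CA·BAC·BBC·CA·BAC·BAC·CA·BBC·BBC·BAC·BBC·BBC·BAC·BBC·CA·BAC·BBC·CA·BAC·BAC·CA·BBC·BBC·BAC·BAC·CA·BBC·CA·BAC·BBC·BBC·BAC·BBC·BBC·BAC·BBC·CA·BAC·BBC·CA·BAC·BAC·CA·BBC·BBC·BAC·BAC·CA·BBC·CA·BAC·BBC·BBC·BAC·BAC·CA·BBC·CA·BAC·BBC·CA·BAC·BAC·CA
    A ↦ CA
    B ↦ BBC
    C ↦ BAC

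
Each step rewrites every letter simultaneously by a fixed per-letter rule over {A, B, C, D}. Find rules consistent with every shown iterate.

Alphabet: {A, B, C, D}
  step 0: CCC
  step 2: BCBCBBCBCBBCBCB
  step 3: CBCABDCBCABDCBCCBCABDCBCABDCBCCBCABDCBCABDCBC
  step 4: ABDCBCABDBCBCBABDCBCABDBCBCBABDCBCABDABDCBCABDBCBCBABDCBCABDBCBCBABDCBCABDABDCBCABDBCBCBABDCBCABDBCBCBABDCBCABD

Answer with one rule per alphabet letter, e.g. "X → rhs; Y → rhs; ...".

A->B, B->CBC, C->ABD, D->B

  step 3 ⇒ step 4: CBCABDCBCABDCBCCBCABDCBCABDCBCCBCABDCBCABDCBC ⇒ ABD·CBC·ABD·B·CBC·B·ABD·CBC·ABD·B·CBC·B·ABD·CBC·ABD·ABD·CBC·ABD·B·CBC·B·ABD·CBC·ABD·B·CBC·B·ABD·CBC·ABD·ABD·CBC·ABD·B·CBC·B·ABD·CBC·ABD·B·CBC·B·ABD·CBC·ABD
    A ↦ B
    B ↦ CBC
    C ↦ ABD
    D ↦ B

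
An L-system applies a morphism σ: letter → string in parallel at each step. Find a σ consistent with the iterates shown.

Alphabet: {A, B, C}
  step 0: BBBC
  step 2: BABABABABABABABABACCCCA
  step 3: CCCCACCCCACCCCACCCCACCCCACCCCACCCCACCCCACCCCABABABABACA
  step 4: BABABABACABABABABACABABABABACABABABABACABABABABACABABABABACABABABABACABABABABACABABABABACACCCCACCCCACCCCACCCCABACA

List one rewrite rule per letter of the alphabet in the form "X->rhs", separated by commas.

A->CA, B->CCC, C->BA

  step 3 ⇒ step 4: CCCCACCCCACCCCACCCCACCCCACCCCACCCCACCCCACCCCABABABABACA ⇒ BA·BA·BA·BA·CA·BA·BA·BA·BA·CA·BA·BA·BA·BA·CA·BA·BA·BA·BA·CA·BA·BA·BA·BA·CA·BA·BA·BA·BA·CA·BA·BA·BA·BA·CA·BA·BA·BA·BA·CA·BA·BA·BA·BA·CA·CCC·CA·CCC·CA·CCC·CA·CCC·CA·BA·CA
    A ↦ CA
    B ↦ CCC
    C ↦ BA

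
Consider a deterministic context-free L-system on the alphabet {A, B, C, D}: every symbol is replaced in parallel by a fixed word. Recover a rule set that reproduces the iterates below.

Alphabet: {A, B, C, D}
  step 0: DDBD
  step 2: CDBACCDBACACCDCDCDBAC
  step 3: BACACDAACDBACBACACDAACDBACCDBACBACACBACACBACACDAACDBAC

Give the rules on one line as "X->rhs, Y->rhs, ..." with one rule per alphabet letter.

  step 2 ⇒ step 3: CDBACCDBACACCDCDCDBAC ⇒ BAC·AC·DAA·CD·BAC·BAC·AC·DAA·CD·BAC·CD·BAC·BAC·AC·BAC·AC·BAC·AC·DAA·CD·BAC
    A ↦ CD
    B ↦ DAA
    C ↦ BAC
    D ↦ AC

A->CD, B->DAA, C->BAC, D->AC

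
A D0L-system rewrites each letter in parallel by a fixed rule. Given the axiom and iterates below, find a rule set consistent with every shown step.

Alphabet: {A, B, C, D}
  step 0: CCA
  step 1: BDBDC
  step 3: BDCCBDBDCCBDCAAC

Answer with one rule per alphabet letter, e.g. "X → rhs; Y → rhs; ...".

A->C, B->CA, C->BD, D->AC

  step 0 ⇒ step 1: CCA ⇒ BD·BD·C
    A ↦ C
    C ↦ BD
    B ↦ CA  (constrained at step 1)
    D ↦ AC  (constrained at step 1)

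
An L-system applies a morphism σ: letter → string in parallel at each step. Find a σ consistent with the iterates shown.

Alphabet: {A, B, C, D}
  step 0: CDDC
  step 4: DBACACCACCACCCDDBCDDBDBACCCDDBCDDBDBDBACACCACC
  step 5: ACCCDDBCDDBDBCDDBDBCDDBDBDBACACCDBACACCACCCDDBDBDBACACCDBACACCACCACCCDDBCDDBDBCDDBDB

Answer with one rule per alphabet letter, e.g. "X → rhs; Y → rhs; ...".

A->CD, B->C, C->DB, D->AC

  step 4 ⇒ step 5: DBACACCACCACCCDDBCDDBDBACCCDDBCDDBDBDBACACCACC ⇒ AC·C·CD·DB·CD·DB·DB·CD·DB·DB·CD·DB·DB·DB·AC·AC·C·DB·AC·AC·C·AC·C·CD·DB·DB·DB·AC·AC·C·DB·AC·AC·C·AC·C·AC·C·CD·DB·CD·DB·DB·CD·DB·DB
    A ↦ CD
    B ↦ C
    C ↦ DB
    D ↦ AC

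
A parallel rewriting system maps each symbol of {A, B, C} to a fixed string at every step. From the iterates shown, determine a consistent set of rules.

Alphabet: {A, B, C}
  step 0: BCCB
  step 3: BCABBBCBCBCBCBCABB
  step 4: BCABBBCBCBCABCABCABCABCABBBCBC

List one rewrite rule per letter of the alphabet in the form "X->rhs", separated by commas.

A->BB, B->BC, C->A

  step 3 ⇒ step 4: BCABBBCBCBCBCBCABB ⇒ BC·A·BB·BC·BC·BC·A·BC·A·BC·A·BC·A·BC·A·BB·BC·BC
    A ↦ BB
    B ↦ BC
    C ↦ A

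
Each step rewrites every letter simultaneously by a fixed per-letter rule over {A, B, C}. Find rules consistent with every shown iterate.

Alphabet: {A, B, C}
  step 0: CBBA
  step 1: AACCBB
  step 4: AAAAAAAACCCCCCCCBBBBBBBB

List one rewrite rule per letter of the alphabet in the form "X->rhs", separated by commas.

A->BB, B->C, C->AA

  step 0 ⇒ step 1: CBBA ⇒ AA·C·C·BB
    A ↦ BB
    B ↦ C
    C ↦ AA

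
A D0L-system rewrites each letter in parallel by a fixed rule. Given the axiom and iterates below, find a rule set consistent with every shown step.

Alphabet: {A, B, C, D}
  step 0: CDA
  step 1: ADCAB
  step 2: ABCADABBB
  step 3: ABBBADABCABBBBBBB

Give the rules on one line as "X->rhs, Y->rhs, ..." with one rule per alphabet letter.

  step 2 ⇒ step 3: ABCADABBB ⇒ AB·BB·AD·AB·C·AB·BB·BB·BB
    A ↦ AB
    B ↦ BB
    C ↦ AD
    D ↦ C

A->AB, B->BB, C->AD, D->C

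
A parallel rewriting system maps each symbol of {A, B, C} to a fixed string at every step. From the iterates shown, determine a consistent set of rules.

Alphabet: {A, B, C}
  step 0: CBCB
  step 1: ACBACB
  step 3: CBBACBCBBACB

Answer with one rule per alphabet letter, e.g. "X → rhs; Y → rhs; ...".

A->B, B->CB, C->A

  step 0 ⇒ step 1: CBCB ⇒ A·CB·A·CB
    B ↦ CB
    C ↦ A
    A ↦ B  (constrained at step 1)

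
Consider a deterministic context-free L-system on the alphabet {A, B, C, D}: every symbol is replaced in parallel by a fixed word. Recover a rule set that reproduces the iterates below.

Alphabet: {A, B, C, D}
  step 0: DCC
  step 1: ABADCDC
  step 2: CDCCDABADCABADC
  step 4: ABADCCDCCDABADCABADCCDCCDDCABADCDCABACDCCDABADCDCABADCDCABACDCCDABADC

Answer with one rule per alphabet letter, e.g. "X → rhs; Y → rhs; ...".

A->CD, B->C, C->DC, D->ABA

  step 1 ⇒ step 2: ABADCDC ⇒ CD·C·CD·ABA·DC·ABA·DC
    A ↦ CD
    B ↦ C
    C ↦ DC
    D ↦ ABA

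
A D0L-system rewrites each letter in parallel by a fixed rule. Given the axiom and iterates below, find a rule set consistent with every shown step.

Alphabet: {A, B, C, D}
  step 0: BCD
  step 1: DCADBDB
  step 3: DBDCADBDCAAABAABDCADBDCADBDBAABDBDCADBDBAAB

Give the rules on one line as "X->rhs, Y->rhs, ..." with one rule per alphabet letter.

  step 0 ⇒ step 1: BCD ⇒ DCA·DB·DB
    B ↦ DCA
    C ↦ DB
    D ↦ DB
    A ↦ AAB  (constrained at step 1)

A->AAB, B->DCA, C->DB, D->DB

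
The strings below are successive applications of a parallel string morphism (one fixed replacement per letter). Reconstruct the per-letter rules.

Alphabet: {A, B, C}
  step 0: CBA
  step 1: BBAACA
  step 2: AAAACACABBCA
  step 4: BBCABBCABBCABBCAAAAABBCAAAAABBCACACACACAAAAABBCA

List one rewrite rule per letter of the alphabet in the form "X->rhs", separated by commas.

A->CA, B->AA, C->BB

  step 1 ⇒ step 2: BBAACA ⇒ AA·AA·CA·CA·BB·CA
    A ↦ CA
    B ↦ AA
    C ↦ BB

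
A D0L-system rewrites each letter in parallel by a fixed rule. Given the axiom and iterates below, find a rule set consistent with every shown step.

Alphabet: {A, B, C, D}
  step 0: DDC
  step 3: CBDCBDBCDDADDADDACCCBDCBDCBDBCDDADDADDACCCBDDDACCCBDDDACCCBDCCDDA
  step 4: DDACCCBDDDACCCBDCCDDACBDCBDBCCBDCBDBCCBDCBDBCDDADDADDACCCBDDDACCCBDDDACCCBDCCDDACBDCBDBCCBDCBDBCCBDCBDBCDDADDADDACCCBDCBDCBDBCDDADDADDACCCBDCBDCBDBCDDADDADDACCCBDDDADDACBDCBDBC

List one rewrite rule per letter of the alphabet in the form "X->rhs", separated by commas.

  step 3 ⇒ step 4: CBDCBDBCDDADDADDACCCBDCBDCBDBCDDADDADDACCCBDDDACCCBDDDACCCBDCCDDA ⇒ DDA·CC·CBD·DDA·CC·CBD·CC·DDA·CBD·CBD·BC·CBD·CBD·BC·CBD·CBD·BC·DDA·DDA·DDA·CC·CBD·DDA·CC·CBD·DDA·CC·CBD·CC·DDA·CBD·CBD·BC·CBD·CBD·BC·CBD·CBD·BC·DDA·DDA·DDA·CC·CBD·CBD·CBD·BC·DDA·DDA·DDA·CC·CBD·CBD·CBD·BC·DDA·DDA·DDA·CC·CBD·DDA·DDA·CBD·CBD·BC
    A ↦ BC
    B ↦ CC
    C ↦ DDA
    D ↦ CBD

A->BC, B->CC, C->DDA, D->CBD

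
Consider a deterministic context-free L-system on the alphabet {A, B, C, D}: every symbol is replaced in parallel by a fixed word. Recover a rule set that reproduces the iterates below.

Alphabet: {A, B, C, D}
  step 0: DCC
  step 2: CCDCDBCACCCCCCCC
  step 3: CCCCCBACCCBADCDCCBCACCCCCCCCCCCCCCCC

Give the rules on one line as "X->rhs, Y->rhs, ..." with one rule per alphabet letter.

A->BCA, B->DCD, C->CC, D->CBA

  step 2 ⇒ step 3: CCDCDBCACCCCCCCC ⇒ CC·CC·CBA·CC·CBA·DCD·CC·BCA·CC·CC·CC·CC·CC·CC·CC·CC
    A ↦ BCA
    B ↦ DCD
    C ↦ CC
    D ↦ CBA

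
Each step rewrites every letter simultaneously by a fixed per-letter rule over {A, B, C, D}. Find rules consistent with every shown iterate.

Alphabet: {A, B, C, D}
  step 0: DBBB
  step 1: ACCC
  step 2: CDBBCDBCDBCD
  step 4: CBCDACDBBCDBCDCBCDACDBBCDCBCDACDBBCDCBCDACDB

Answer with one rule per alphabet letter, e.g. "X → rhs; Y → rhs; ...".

A->CDB, B->C, C->BCD, D->A

  step 1 ⇒ step 2: ACCC ⇒ CDB·BCD·BCD·BCD
    A ↦ CDB
    C ↦ BCD
  step 0 ⇒ step 1: DBBB ⇒ A·C·C·C
    B ↦ C
  step 0 ⇒ step 1: DBBB ⇒ A·C·C·C
    D ↦ A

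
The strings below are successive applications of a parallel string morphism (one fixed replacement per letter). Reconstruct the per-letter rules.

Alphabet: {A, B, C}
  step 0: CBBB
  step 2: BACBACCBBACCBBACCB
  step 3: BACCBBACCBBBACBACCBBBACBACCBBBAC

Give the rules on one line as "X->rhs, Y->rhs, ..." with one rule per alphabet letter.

  step 2 ⇒ step 3: BACBACCBBACCBBACCB ⇒ BAC·C·B·BAC·C·B·B·BAC·BAC·C·B·B·BAC·BAC·C·B·B·BAC
    A ↦ C
    B ↦ BAC
    C ↦ B

A->C, B->BAC, C->B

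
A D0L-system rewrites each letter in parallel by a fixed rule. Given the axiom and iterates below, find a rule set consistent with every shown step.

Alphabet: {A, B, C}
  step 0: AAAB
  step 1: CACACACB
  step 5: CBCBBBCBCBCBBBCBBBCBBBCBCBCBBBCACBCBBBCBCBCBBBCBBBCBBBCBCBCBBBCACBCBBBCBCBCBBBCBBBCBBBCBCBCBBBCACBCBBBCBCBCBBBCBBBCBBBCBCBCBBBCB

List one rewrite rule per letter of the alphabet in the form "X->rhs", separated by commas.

  step 0 ⇒ step 1: AAAB ⇒ CA·CA·CA·CB
    A ↦ CA
    B ↦ CB
    C ↦ BB  (constrained at step 1)

A->CA, B->CB, C->BB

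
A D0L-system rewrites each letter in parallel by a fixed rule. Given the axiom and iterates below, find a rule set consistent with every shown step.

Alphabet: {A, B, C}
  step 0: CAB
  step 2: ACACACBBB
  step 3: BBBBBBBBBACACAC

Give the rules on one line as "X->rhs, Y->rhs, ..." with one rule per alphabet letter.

A->B, B->AC, C->BB

  step 2 ⇒ step 3: ACACACBBB ⇒ B·BB·B·BB·B·BB·AC·AC·AC
    A ↦ B
    B ↦ AC
    C ↦ BB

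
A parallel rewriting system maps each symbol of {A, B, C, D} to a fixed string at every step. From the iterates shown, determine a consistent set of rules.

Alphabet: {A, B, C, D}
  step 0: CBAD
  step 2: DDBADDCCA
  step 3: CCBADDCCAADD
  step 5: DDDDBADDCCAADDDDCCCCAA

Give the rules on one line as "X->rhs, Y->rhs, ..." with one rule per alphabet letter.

  step 2 ⇒ step 3: DDBADDCCA ⇒ C·C·BA·DD·C·C·A·A·DD
    A ↦ DD
    B ↦ BA
    C ↦ A
    D ↦ C

A->DD, B->BA, C->A, D->C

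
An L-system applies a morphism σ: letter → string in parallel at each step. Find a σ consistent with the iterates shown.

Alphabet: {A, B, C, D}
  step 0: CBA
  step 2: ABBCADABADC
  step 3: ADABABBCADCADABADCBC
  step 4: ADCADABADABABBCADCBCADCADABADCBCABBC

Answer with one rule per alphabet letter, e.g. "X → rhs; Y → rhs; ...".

A->AD, B->AB, C->BC, D->C

  step 3 ⇒ step 4: ADABABBCADCADABADCBC ⇒ AD·C·AD·AB·AD·AB·AB·BC·AD·C·BC·AD·C·AD·AB·AD·C·BC·AB·BC
    A ↦ AD
    B ↦ AB
    C ↦ BC
    D ↦ C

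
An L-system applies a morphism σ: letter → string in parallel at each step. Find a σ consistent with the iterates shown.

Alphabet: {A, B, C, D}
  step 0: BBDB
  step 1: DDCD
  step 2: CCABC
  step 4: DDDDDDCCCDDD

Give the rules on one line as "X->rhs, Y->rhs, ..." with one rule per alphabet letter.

A->DD, B->D, C->AB, D->C

  step 1 ⇒ step 2: DDCD ⇒ C·C·AB·C
    C ↦ AB
    D ↦ C
    A ↦ DD  (constrained at step 2)
  step 0 ⇒ step 1: BBDB ⇒ D·D·C·D
    B ↦ D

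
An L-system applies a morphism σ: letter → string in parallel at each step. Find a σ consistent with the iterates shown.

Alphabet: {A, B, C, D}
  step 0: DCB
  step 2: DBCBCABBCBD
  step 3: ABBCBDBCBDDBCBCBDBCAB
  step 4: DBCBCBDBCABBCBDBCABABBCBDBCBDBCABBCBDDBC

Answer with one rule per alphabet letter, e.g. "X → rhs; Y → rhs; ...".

  step 3 ⇒ step 4: ABBCBDBCBDDBCBCBDBCAB ⇒ D·BC·BC·BD·BC·AB·BC·BD·BC·AB·AB·BC·BD·BC·BD·BC·AB·BC·BD·D·BC
    A ↦ D
    B ↦ BC
    C ↦ BD
    D ↦ AB

A->D, B->BC, C->BD, D->AB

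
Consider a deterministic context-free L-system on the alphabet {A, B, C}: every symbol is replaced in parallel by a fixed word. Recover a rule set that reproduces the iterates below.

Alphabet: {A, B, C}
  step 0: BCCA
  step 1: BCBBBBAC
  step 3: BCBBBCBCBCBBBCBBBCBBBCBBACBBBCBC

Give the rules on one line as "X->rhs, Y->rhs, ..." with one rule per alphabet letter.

A->AC, B->BC, C->BB

  step 0 ⇒ step 1: BCCA ⇒ BC·BB·BB·AC
    A ↦ AC
    B ↦ BC
    C ↦ BB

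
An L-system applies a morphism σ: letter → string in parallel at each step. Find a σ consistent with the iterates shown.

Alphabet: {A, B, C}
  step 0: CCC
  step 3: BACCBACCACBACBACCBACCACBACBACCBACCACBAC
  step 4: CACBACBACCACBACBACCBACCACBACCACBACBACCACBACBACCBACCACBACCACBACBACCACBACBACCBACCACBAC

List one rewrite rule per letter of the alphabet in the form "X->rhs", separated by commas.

A->C, B->CA, C->BAC

  step 3 ⇒ step 4: BACCBACCACBACBACCBACCACBACBACCBACCACBAC ⇒ CA·C·BAC·BAC·CA·C·BAC·BAC·C·BAC·CA·C·BAC·CA·C·BAC·BAC·CA·C·BAC·BAC·C·BAC·CA·C·BAC·CA·C·BAC·BAC·CA·C·BAC·BAC·C·BAC·CA·C·BAC
    A ↦ C
    B ↦ CA
    C ↦ BAC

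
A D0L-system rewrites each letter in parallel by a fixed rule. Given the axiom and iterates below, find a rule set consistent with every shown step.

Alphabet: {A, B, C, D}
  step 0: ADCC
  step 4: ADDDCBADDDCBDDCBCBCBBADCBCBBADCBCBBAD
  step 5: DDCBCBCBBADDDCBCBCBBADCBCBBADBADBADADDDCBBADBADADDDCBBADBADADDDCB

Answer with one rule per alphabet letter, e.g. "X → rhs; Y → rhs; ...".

  step 4 ⇒ step 5: ADDDCBADDDCBDDCBCBCBBADCBCBBADCBCBBAD ⇒ DD·CB·CB·CB·B·AD·DD·CB·CB·CB·B·AD·CB·CB·B·AD·B·AD·B·AD·AD·DD·CB·B·AD·B·AD·AD·DD·CB·B·AD·B·AD·AD·DD·CB
    A ↦ DD
    B ↦ AD
    C ↦ B
    D ↦ CB

A->DD, B->AD, C->B, D->CB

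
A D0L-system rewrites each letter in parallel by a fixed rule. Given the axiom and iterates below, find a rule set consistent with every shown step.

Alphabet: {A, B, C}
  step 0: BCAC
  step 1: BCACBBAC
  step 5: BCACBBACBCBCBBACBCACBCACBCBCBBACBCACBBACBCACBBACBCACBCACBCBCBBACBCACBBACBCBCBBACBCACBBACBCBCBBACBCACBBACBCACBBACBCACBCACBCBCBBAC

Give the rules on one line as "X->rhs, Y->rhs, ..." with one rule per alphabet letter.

  step 0 ⇒ step 1: BCAC ⇒ BC·AC·BB·AC
    A ↦ BB
    B ↦ BC
    C ↦ AC

A->BB, B->BC, C->AC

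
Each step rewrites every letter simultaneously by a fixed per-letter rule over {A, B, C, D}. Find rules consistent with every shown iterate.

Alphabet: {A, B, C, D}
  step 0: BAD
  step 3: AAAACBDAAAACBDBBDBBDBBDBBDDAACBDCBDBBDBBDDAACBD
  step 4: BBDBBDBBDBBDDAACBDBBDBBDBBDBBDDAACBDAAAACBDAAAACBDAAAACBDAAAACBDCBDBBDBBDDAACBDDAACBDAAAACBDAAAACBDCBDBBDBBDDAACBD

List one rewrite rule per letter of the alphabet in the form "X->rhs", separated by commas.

  step 3 ⇒ step 4: AAAACBDAAAACBDBBDBBDBBDBBDDAACBDCBDBBDBBDDAACBD ⇒ BBD·BBD·BBD·BBD·D·AA·CBD·BBD·BBD·BBD·BBD·D·AA·CBD·AA·AA·CBD·AA·AA·CBD·AA·AA·CBD·AA·AA·CBD·CBD·BBD·BBD·D·AA·CBD·D·AA·CBD·AA·AA·CBD·AA·AA·CBD·CBD·BBD·BBD·D·AA·CBD
    A ↦ BBD
    B ↦ AA
    C ↦ D
    D ↦ CBD

A->BBD, B->AA, C->D, D->CBD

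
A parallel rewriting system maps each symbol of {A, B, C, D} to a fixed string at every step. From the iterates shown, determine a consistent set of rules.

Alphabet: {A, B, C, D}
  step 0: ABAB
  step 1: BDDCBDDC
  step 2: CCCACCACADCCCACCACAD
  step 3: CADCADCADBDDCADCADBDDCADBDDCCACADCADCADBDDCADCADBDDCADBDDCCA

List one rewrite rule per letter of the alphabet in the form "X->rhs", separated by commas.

  step 2 ⇒ step 3: CCCACCACADCCCACCACAD ⇒ CAD·CAD·CAD·BDD·CAD·CAD·BDD·CAD·BDD·CCA·CAD·CAD·CAD·BDD·CAD·CAD·BDD·CAD·BDD·CCA
    A ↦ BDD
    C ↦ CAD
    D ↦ CCA
  step 0 ⇒ step 1: ABAB ⇒ BDD·C·BDD·C
    B ↦ C

A->BDD, B->C, C->CAD, D->CCA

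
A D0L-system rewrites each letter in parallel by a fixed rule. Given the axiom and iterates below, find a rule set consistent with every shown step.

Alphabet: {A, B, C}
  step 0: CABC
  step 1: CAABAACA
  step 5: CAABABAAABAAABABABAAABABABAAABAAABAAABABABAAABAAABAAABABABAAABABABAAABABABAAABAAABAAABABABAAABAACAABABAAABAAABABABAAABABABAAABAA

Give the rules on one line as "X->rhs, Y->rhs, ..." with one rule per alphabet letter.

  step 0 ⇒ step 1: CABC ⇒ CA·AB·AA·CA
    A ↦ AB
    B ↦ AA
    C ↦ CA

A->AB, B->AA, C->CA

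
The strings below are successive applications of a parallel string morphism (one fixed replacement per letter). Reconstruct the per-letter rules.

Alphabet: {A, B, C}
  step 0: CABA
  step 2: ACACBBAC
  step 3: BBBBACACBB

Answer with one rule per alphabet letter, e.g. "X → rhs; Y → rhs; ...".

  step 2 ⇒ step 3: ACACBBAC ⇒ B·B·B·B·AC·AC·B·B
    A ↦ B
    B ↦ AC
    C ↦ B

A->B, B->AC, C->B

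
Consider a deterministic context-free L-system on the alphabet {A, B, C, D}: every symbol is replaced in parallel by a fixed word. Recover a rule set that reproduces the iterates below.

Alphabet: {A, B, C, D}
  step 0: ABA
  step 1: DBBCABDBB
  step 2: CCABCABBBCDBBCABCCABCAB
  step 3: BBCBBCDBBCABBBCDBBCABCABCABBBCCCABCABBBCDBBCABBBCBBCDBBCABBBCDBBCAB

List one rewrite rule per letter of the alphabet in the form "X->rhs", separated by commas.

  step 2 ⇒ step 3: CCABCABBBCDBBCABCCABCAB ⇒ BBC·BBC·DBB·CAB·BBC·DBB·CAB·CAB·CAB·BBC·C·CAB·CAB·BBC·DBB·CAB·BBC·BBC·DBB·CAB·BBC·DBB·CAB
    A ↦ DBB
    B ↦ CAB
    C ↦ BBC
    D ↦ C

A->DBB, B->CAB, C->BBC, D->C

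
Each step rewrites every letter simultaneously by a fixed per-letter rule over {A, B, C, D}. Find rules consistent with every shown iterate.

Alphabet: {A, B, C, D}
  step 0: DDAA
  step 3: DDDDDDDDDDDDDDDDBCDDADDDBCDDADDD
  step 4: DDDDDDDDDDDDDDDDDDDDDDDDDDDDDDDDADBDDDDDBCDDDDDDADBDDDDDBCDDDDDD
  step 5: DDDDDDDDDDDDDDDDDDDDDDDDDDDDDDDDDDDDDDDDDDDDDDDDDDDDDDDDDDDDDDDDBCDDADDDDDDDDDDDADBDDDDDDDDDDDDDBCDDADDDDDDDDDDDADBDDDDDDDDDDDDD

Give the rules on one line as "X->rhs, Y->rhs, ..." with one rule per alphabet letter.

  step 4 ⇒ step 5: DDDDDDDDDDDDDDDDDDDDDDDDDDDDDDDDADBDDDDDBCDDDDDDADBDDDDDBCDDDDDD ⇒ DD·DD·DD·DD·DD·DD·DD·DD·DD·DD·DD·DD·DD·DD·DD·DD·DD·DD·DD·DD·DD·DD·DD·DD·DD·DD·DD·DD·DD·DD·DD·DD·BC·DD·AD·DD·DD·DD·DD·DD·AD·BD·DD·DD·DD·DD·DD·DD·BC·DD·AD·DD·DD·DD·DD·DD·AD·BD·DD·DD·DD·DD·DD·DD
    A ↦ BC
    B ↦ AD
    C ↦ BD
    D ↦ DD

A->BC, B->AD, C->BD, D->DD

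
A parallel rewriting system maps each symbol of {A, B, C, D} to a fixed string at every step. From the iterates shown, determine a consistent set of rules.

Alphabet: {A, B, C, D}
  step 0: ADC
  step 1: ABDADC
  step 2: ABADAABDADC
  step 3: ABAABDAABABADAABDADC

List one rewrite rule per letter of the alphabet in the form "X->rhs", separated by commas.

A->AB, B->A, C->DC, D->DA

  step 2 ⇒ step 3: ABADAABDADC ⇒ AB·A·AB·DA·AB·AB·A·DA·AB·DA·DC
    A ↦ AB
    B ↦ A
    C ↦ DC
    D ↦ DA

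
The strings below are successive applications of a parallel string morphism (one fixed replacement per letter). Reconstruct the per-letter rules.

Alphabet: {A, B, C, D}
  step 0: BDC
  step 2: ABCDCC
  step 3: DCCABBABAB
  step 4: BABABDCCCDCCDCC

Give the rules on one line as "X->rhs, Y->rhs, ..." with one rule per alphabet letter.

A->DC, B->C, C->AB, D->B

  step 3 ⇒ step 4: DCCABBABAB ⇒ B·AB·AB·DC·C·C·DC·C·DC·C
    A ↦ DC
    B ↦ C
    C ↦ AB
    D ↦ B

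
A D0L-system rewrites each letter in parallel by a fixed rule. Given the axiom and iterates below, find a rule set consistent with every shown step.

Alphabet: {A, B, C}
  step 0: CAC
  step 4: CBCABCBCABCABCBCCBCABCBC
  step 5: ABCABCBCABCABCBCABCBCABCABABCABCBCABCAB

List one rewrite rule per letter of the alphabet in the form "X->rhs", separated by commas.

A->CB, B->C, C->AB

  step 4 ⇒ step 5: CBCABCBCABCABCBCCBCABCBC ⇒ AB·C·AB·CB·C·AB·C·AB·CB·C·AB·CB·C·AB·C·AB·AB·C·AB·CB·C·AB·C·AB
    A ↦ CB
    B ↦ C
    C ↦ AB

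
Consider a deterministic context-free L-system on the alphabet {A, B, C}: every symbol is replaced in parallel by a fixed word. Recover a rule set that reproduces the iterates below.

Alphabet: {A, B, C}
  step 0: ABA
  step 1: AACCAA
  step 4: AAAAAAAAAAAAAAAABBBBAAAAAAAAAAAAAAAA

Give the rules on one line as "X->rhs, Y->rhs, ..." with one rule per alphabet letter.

  step 0 ⇒ step 1: ABA ⇒ AA·CC·AA
    A ↦ AA
    B ↦ CC
    C ↦ B  (constrained at step 1)

A->AA, B->CC, C->B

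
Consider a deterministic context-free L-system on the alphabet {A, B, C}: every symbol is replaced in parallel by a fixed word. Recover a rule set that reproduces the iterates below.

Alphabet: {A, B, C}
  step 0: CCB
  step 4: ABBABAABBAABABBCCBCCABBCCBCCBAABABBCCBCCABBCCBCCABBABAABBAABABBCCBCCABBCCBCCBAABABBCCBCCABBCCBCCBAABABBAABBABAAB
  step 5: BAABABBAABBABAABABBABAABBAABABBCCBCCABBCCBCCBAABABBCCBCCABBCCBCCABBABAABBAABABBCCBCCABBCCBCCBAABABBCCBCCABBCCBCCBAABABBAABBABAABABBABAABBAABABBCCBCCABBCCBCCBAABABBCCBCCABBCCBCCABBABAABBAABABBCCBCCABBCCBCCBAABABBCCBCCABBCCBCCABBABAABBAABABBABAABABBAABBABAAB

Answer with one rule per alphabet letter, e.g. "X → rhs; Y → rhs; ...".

  step 4 ⇒ step 5: ABBABAABBAABABBCCBCCABBCCBCCBAABABBCCBCCABBCCBCCABBABAABBAABABBCCBCCABBCCBCCBAABABBCCBCCABBCCBCCBAABABBAABBABAAB ⇒ BA·AB·AB·BA·AB·BA·BA·AB·AB·BA·BA·AB·BA·AB·AB·BCC·BCC·AB·BCC·BCC·BA·AB·AB·BCC·BCC·AB·BCC·BCC·AB·BA·BA·AB·BA·AB·AB·BCC·BCC·AB·BCC·BCC·BA·AB·AB·BCC·BCC·AB·BCC·BCC·BA·AB·AB·BA·AB·BA·BA·AB·AB·BA·BA·AB·BA·AB·AB·BCC·BCC·AB·BCC·BCC·BA·AB·AB·BCC·BCC·AB·BCC·BCC·AB·BA·BA·AB·BA·AB·AB·BCC·BCC·AB·BCC·BCC·BA·AB·AB·BCC·BCC·AB·BCC·BCC·AB·BA·BA·AB·BA·AB·AB·BA·BA·AB·AB·BA·AB·BA·BA·AB
    A ↦ BA
    B ↦ AB
    C ↦ BCC

A->BA, B->AB, C->BCC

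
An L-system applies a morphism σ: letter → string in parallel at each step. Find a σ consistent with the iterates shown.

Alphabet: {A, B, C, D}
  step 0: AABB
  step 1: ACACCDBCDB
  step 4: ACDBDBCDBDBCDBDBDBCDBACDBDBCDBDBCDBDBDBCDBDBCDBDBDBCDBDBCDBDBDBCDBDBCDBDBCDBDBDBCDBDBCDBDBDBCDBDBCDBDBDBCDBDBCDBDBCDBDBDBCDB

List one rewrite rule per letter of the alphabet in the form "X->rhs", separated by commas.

  step 0 ⇒ step 1: AABB ⇒ AC·AC·CDB·CDB
    A ↦ AC
    B ↦ CDB
    C ↦ DB  (constrained at step 1)
    D ↦ DB  (constrained at step 1)

A->AC, B->CDB, C->DB, D->DB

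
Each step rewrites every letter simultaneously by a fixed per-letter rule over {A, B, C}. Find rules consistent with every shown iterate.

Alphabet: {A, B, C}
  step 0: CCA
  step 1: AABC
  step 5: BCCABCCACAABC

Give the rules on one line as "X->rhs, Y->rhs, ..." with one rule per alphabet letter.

  step 0 ⇒ step 1: CCA ⇒ A·A·BC
    A ↦ BC
    C ↦ A
    B ↦ C  (constrained at step 1)

A->BC, B->C, C->A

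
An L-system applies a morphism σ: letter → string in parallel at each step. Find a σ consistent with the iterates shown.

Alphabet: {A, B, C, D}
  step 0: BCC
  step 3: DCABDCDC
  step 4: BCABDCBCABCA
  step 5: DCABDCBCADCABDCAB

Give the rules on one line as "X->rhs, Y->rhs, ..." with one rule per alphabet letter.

A->B, B->DC, C->A, D->BC

  step 4 ⇒ step 5: BCABDCBCABCA ⇒ DC·A·B·DC·BC·A·DC·A·B·DC·A·B
    A ↦ B
    B ↦ DC
    C ↦ A
    D ↦ BC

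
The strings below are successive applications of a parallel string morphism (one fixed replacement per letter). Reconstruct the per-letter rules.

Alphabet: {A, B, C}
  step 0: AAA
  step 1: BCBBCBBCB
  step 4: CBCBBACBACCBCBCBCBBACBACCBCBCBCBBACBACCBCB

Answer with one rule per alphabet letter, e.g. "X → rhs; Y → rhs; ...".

A->BCB, B->C, C->BA

  step 0 ⇒ step 1: AAA ⇒ BCB·BCB·BCB
    A ↦ BCB
    B ↦ C  (constrained at step 1)
    C ↦ BA  (constrained at step 1)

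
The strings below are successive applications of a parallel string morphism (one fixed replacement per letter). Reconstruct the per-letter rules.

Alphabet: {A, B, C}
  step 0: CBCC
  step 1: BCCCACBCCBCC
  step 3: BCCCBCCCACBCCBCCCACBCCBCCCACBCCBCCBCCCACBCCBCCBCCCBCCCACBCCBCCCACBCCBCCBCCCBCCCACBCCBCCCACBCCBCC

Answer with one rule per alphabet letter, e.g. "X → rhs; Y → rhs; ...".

  step 0 ⇒ step 1: CBCC ⇒ BCC·CAC·BCC·BCC
    B ↦ CAC
    C ↦ BCC
    A ↦ C  (constrained at step 1)

A->C, B->CAC, C->BCC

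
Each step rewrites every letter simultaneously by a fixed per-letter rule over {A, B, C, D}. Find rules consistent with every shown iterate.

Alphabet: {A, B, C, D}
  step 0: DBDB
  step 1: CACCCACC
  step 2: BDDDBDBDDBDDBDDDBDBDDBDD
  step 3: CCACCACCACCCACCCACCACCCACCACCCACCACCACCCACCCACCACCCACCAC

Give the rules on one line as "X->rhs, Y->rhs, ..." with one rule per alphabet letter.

  step 2 ⇒ step 3: BDDDBDBDDBDDBDDDBDBDDBDD ⇒ C·CAC·CAC·CAC·C·CAC·C·CAC·CAC·C·CAC·CAC·C·CAC·CAC·CAC·C·CAC·C·CAC·CAC·C·CAC·CAC
    B ↦ C
    D ↦ CAC
  step 1 ⇒ step 2: CACCCACC ⇒ BDD·DBD·BDD·BDD·BDD·DBD·BDD·BDD
    A ↦ DBD
  step 1 ⇒ step 2: CACCCACC ⇒ BDD·DBD·BDD·BDD·BDD·DBD·BDD·BDD
    C ↦ BDD

A->DBD, B->C, C->BDD, D->CAC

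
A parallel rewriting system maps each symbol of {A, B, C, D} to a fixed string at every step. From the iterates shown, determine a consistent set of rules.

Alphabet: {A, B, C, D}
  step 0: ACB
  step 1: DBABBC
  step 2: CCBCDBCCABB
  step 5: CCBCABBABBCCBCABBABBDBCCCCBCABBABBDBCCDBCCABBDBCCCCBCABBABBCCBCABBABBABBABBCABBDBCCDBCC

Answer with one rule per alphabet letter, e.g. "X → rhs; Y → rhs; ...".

  step 1 ⇒ step 2: DBABBC ⇒ CCB·C·DB·C·C·ABB
    A ↦ DB
    B ↦ C
    C ↦ ABB
    D ↦ CCB

A->DB, B->C, C->ABB, D->CCB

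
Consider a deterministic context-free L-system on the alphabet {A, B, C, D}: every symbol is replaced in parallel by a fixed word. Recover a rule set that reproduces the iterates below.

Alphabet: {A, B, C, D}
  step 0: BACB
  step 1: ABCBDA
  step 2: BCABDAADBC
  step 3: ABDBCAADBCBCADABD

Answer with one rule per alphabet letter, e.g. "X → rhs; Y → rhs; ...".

  step 2 ⇒ step 3: BCABDAADBC ⇒ A·BD·BC·A·AD·BC·BC·AD·A·BD
    A ↦ BC
    B ↦ A
    C ↦ BD
    D ↦ AD

A->BC, B->A, C->BD, D->AD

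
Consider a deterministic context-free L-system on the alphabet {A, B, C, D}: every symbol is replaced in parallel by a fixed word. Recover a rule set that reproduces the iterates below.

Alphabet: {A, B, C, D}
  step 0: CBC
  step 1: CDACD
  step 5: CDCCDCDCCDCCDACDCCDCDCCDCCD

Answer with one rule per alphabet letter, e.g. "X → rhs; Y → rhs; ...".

  step 0 ⇒ step 1: CBC ⇒ CD·A·CD
    B ↦ A
    C ↦ CD
    A ↦ B  (constrained at step 1)
    D ↦ C  (constrained at step 1)

A->B, B->A, C->CD, D->C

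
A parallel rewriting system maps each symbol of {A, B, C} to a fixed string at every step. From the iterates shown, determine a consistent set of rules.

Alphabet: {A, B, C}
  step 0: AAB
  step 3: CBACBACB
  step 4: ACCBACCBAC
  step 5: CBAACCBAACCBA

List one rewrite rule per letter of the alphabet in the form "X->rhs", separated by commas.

A->CB, B->C, C->A

  step 4 ⇒ step 5: ACCBACCBAC ⇒ CB·A·A·C·CB·A·A·C·CB·A
    A ↦ CB
    B ↦ C
    C ↦ A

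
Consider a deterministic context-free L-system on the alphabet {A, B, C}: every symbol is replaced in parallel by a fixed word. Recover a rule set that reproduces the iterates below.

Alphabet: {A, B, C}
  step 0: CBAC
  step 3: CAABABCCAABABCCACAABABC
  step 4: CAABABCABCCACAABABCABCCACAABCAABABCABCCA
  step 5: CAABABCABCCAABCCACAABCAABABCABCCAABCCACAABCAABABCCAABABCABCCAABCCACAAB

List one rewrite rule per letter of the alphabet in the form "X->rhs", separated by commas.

  step 4 ⇒ step 5: CAABABCABCCACAABABCABCCACAABCAABABCABCCA ⇒ CA·AB·AB·C·AB·C·CA·AB·C·CA·CA·AB·CA·AB·AB·C·AB·C·CA·AB·C·CA·CA·AB·CA·AB·AB·C·CA·AB·AB·C·AB·C·CA·AB·C·CA·CA·AB
    A ↦ AB
    B ↦ C
    C ↦ CA

A->AB, B->C, C->CA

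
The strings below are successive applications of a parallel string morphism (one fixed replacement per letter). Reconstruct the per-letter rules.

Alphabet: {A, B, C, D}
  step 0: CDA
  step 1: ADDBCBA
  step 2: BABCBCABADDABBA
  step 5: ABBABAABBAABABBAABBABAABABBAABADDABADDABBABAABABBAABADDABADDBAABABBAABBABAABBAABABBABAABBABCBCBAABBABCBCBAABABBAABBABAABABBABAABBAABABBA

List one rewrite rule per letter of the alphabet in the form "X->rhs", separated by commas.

A->BA, B->AB, C->ADD, D->BC

  step 1 ⇒ step 2: ADDBCBA ⇒ BA·BC·BC·AB·ADD·AB·BA
    A ↦ BA
    B ↦ AB
    C ↦ ADD
    D ↦ BC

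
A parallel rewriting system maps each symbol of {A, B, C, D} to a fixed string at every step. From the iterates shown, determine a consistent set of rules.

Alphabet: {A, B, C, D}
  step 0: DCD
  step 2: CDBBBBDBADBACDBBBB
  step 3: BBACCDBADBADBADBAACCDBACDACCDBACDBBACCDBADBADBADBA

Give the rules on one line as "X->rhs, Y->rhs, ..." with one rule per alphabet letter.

A->CD, B->DBA, C->BB, D->ACC

  step 2 ⇒ step 3: CDBBBBDBADBACDBBBB ⇒ BB·ACC·DBA·DBA·DBA·DBA·ACC·DBA·CD·ACC·DBA·CD·BB·ACC·DBA·DBA·DBA·DBA
    A ↦ CD
    B ↦ DBA
    C ↦ BB
    D ↦ ACC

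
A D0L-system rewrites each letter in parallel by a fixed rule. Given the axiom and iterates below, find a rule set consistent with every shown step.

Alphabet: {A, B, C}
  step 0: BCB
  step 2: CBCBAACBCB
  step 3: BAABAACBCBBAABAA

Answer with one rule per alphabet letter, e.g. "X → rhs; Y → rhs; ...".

A->CB, B->AA, C->B

  step 2 ⇒ step 3: CBCBAACBCB ⇒ B·AA·B·AA·CB·CB·B·AA·B·AA
    A ↦ CB
    B ↦ AA
    C ↦ B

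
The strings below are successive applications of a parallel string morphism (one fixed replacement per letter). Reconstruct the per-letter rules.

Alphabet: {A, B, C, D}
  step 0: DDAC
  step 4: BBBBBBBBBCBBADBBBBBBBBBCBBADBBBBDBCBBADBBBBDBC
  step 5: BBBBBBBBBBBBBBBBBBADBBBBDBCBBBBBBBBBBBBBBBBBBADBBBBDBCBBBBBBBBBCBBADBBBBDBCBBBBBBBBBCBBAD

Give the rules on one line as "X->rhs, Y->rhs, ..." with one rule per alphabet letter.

A->D, B->BB, C->AD, D->BC

  step 4 ⇒ step 5: BBBBBBBBBCBBADBBBBBBBBBCBBADBBBBDBCBBADBBBBDBC ⇒ BB·BB·BB·BB·BB·BB·BB·BB·BB·AD·BB·BB·D·BC·BB·BB·BB·BB·BB·BB·BB·BB·BB·AD·BB·BB·D·BC·BB·BB·BB·BB·BC·BB·AD·BB·BB·D·BC·BB·BB·BB·BB·BC·BB·AD
    A ↦ D
    B ↦ BB
    C ↦ AD
    D ↦ BC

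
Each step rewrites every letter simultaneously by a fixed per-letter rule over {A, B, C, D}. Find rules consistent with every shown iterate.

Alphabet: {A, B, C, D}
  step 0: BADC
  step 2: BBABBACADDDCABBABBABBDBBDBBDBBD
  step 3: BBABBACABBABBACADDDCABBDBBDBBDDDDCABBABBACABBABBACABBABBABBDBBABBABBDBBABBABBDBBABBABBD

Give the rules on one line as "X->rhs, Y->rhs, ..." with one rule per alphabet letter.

A->CA, B->BBA, C->DDD, D->BBD

  step 2 ⇒ step 3: BBABBACADDDCABBABBABBDBBDBBDBBD ⇒ BBA·BBA·CA·BBA·BBA·CA·DDD·CA·BBD·BBD·BBD·DDD·CA·BBA·BBA·CA·BBA·BBA·CA·BBA·BBA·BBD·BBA·BBA·BBD·BBA·BBA·BBD·BBA·BBA·BBD
    A ↦ CA
    B ↦ BBA
    C ↦ DDD
    D ↦ BBD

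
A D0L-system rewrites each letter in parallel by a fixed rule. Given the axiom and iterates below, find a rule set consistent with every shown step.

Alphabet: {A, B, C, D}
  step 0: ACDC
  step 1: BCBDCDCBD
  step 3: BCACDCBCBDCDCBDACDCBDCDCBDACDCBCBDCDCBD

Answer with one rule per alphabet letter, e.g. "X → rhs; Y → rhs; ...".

A->BC, B->A, C->BD, D->CDC

  step 0 ⇒ step 1: ACDC ⇒ BC·BD·CDC·BD
    A ↦ BC
    C ↦ BD
    D ↦ CDC
    B ↦ A  (constrained at step 1)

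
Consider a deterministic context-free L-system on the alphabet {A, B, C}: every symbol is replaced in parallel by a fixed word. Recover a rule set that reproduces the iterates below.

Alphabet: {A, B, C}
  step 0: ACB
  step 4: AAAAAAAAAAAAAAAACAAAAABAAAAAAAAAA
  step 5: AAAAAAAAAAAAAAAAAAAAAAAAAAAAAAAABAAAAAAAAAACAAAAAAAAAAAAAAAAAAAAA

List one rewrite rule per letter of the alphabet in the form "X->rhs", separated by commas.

A->AA, B->CA, C->B

  step 4 ⇒ step 5: AAAAAAAAAAAAAAAACAAAAABAAAAAAAAAA ⇒ AA·AA·AA·AA·AA·AA·AA·AA·AA·AA·AA·AA·AA·AA·AA·AA·B·AA·AA·AA·AA·AA·CA·AA·AA·AA·AA·AA·AA·AA·AA·AA·AA
    A ↦ AA
    B ↦ CA
    C ↦ B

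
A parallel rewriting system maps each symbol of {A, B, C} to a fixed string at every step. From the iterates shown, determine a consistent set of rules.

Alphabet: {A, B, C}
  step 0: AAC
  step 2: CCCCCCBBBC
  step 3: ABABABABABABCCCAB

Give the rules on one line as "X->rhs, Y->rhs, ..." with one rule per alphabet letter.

A->BBB, B->C, C->AB

  step 2 ⇒ step 3: CCCCCCBBBC ⇒ AB·AB·AB·AB·AB·AB·C·C·C·AB
    B ↦ C
    C ↦ AB
    A ↦ BBB  (constrained at step 0)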